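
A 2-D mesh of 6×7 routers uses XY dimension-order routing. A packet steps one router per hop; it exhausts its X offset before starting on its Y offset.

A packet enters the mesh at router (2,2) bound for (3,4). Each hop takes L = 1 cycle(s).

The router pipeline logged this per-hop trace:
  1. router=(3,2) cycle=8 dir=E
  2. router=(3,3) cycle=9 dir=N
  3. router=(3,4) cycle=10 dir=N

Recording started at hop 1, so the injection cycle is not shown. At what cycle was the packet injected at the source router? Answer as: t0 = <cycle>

t0 = 7

cyc[1] = 8 and cyc[k] = t0 + k·L for every k.
t0 = cyc[1] − L = 8 − 1 = 7.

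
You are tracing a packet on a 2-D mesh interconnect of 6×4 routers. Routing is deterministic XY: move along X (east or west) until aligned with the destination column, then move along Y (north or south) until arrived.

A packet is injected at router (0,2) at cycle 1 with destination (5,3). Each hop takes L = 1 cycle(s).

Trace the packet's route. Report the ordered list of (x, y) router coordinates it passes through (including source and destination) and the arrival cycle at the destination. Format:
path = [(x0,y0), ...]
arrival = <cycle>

  0. router=(0,2) cycle=1 (inject)
  1. router=(1,2) cycle=2 dir=E
  2. router=(2,2) cycle=3 dir=E
  3. router=(3,2) cycle=4 dir=E
  4. router=(4,2) cycle=5 dir=E
  5. router=(5,2) cycle=6 dir=E
  6. router=(5,3) cycle=7 dir=N

path = [(0,2), (1,2), (2,2), (3,2), (4,2), (5,2), (5,3)]
arrival = 7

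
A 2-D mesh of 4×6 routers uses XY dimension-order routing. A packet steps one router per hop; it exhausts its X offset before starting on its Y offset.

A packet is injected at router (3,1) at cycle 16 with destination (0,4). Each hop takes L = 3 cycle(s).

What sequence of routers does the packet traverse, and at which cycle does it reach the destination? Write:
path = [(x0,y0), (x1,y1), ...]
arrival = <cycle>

path = [(3,1), (2,1), (1,1), (0,1), (0,2), (0,3), (0,4)]
arrival = 34

src (3,1)  cyc=16
W→(2,1)  cyc=19
W→(1,1)  cyc=22
W→(0,1)  cyc=25
N→(0,2)  cyc=28
N→(0,3)  cyc=31
N→(0,4)  cyc=34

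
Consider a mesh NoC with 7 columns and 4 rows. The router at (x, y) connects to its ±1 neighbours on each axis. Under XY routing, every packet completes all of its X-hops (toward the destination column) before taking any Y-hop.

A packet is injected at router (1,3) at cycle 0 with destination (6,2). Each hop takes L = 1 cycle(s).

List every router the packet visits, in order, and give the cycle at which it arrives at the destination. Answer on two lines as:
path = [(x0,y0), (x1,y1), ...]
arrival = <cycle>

t=0: at (1,3)
t=1: at (2,3) after E
t=2: at (3,3) after E
t=3: at (4,3) after E
t=4: at (5,3) after E
t=5: at (6,3) after E
t=6: at (6,2) after S

path = [(1,3), (2,3), (3,3), (4,3), (5,3), (6,3), (6,2)]
arrival = 6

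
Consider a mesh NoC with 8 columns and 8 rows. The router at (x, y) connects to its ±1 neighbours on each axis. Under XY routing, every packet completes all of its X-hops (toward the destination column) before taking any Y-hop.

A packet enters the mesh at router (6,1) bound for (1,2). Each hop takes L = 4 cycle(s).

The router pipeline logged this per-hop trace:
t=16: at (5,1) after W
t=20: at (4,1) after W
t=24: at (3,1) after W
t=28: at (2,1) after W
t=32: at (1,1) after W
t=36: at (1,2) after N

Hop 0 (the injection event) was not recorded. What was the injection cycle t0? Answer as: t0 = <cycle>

t0 = 12

cyc[1] = 16 and cyc[k] = t0 + k·L for every k.
t0 = cyc[1] − L = 16 − 4 = 12.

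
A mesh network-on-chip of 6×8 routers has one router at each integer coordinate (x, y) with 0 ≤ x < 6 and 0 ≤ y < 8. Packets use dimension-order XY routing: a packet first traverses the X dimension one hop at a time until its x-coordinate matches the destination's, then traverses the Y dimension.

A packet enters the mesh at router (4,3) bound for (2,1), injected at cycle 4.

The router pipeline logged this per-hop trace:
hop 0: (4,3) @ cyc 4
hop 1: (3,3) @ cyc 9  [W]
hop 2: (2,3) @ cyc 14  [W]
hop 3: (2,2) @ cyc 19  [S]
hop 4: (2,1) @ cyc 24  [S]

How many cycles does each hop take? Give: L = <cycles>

From hop 0 (4) to hop 1 (9): +5 cycles.
Each hop adds L, hence L = 5.

L = 5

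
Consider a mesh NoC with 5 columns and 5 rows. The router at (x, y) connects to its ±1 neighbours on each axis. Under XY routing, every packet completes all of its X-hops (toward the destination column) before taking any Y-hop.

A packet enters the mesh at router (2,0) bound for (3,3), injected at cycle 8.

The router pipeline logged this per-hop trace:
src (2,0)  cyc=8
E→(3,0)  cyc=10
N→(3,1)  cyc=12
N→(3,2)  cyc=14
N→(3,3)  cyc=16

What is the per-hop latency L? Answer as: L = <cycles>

L = 2

cyc[1] − cyc[0] = 10 − 8 = 2.
That increment is L by definition: L = 2.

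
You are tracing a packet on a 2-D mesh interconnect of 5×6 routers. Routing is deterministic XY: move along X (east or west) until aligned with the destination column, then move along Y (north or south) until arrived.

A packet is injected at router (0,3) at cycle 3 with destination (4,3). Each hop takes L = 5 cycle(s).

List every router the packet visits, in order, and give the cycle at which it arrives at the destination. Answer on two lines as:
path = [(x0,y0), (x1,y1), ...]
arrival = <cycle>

src (0,3)  cyc=3
E→(1,3)  cyc=8
E→(2,3)  cyc=13
E→(3,3)  cyc=18
E→(4,3)  cyc=23

path = [(0,3), (1,3), (2,3), (3,3), (4,3)]
arrival = 23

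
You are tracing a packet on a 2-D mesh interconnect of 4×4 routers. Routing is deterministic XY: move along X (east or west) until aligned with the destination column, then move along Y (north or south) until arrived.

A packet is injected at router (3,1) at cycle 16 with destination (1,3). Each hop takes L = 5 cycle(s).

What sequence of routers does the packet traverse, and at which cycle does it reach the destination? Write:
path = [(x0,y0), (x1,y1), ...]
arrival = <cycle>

path = [(3,1), (2,1), (1,1), (1,2), (1,3)]
arrival = 36

  0. router=(3,1) cycle=16 (inject)
  1. router=(2,1) cycle=21 dir=W
  2. router=(1,1) cycle=26 dir=W
  3. router=(1,2) cycle=31 dir=N
  4. router=(1,3) cycle=36 dir=N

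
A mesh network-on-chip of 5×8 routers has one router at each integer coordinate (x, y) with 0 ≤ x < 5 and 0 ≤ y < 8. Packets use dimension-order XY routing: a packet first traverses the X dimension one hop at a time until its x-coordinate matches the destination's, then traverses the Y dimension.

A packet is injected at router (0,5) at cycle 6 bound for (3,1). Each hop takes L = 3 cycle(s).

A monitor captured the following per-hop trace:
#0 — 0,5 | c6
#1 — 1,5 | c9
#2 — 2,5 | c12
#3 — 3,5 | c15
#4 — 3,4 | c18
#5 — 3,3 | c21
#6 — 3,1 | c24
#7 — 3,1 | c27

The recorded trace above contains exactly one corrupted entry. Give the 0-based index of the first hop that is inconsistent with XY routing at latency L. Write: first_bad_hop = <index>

  1: Δx=+1 Δy=+0 Δt=3 [ok]
  2: Δx=+1 Δy=+0 Δt=3 [ok]
  3: Δx=+1 Δy=+0 Δt=3 [ok]
  4: Δx=+0 Δy=-1 Δt=3 [ok]
  5: Δx=+0 Δy=-1 Δt=3 [ok]
  6: Δx=+0 Δy=-2 Δt=3 [BAD: non-unit step]

first_bad_hop = 6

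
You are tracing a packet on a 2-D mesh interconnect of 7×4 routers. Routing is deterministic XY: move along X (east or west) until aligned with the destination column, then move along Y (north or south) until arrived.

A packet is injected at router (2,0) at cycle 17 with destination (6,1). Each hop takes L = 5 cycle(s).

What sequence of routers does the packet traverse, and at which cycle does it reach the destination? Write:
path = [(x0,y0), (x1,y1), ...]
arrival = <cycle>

[0] x=2 y=0 t=17
[1] x=3 y=0 t=22 →E
[2] x=4 y=0 t=27 →E
[3] x=5 y=0 t=32 →E
[4] x=6 y=0 t=37 →E
[5] x=6 y=1 t=42 →N

path = [(2,0), (3,0), (4,0), (5,0), (6,0), (6,1)]
arrival = 42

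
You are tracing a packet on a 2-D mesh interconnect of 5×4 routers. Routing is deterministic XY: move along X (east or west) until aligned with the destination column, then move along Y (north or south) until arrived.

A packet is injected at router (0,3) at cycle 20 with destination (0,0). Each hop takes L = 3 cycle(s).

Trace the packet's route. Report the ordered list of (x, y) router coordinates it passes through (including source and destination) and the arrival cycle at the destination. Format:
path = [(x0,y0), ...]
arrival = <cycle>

  0. router=(0,3) cycle=20 (inject)
  1. router=(0,2) cycle=23 dir=S
  2. router=(0,1) cycle=26 dir=S
  3. router=(0,0) cycle=29 dir=S

path = [(0,3), (0,2), (0,1), (0,0)]
arrival = 29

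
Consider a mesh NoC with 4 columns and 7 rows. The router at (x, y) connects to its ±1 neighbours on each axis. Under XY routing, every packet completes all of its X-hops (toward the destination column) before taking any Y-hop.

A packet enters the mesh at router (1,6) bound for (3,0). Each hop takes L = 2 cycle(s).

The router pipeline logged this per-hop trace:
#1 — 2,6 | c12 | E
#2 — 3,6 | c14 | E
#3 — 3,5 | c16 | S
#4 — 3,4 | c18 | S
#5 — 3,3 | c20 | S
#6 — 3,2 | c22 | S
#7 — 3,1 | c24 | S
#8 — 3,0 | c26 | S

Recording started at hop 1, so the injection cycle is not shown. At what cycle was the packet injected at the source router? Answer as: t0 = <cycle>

The first recorded entry is hop 1 at cycle 12.
Therefore t0 = 12 − L = 10.

t0 = 10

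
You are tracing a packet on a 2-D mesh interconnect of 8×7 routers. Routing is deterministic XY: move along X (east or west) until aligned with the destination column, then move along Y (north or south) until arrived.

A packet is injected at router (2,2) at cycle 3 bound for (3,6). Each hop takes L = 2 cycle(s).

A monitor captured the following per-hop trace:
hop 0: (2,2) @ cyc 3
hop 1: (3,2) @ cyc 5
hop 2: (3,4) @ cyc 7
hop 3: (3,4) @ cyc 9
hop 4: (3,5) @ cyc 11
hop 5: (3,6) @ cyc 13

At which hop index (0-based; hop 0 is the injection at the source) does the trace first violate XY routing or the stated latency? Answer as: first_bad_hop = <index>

hop 1: step (+1,+0), +2 cyc — ok
hop 2: step (+0,+2), +2 cyc — BAD: non-unit step

first_bad_hop = 2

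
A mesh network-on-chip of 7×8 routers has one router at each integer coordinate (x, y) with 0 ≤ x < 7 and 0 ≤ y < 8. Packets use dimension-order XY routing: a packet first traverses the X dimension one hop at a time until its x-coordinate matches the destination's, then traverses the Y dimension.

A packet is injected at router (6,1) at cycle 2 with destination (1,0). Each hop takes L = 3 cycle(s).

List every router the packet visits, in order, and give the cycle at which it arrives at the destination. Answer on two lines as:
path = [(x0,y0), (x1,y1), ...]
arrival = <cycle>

path = [(6,1), (5,1), (4,1), (3,1), (2,1), (1,1), (1,0)]
arrival = 20

t=2: at (6,1)
t=5: at (5,1) after W
t=8: at (4,1) after W
t=11: at (3,1) after W
t=14: at (2,1) after W
t=17: at (1,1) after W
t=20: at (1,0) after S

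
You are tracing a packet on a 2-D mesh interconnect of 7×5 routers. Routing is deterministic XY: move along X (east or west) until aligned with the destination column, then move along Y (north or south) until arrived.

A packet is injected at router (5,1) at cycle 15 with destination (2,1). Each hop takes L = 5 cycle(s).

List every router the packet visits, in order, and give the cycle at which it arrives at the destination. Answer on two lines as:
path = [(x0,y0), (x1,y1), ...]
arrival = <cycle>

path = [(5,1), (4,1), (3,1), (2,1)]
arrival = 30

src (5,1)  cyc=15
W→(4,1)  cyc=20
W→(3,1)  cyc=25
W→(2,1)  cyc=30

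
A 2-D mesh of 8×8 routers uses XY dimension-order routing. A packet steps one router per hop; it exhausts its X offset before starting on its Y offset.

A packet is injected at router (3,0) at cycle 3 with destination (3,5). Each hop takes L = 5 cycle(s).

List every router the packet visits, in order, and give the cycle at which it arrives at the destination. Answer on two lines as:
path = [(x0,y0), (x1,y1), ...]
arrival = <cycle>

hop 0: (3,0) @ cyc 3
hop 1: (3,1) @ cyc 8  [N]
hop 2: (3,2) @ cyc 13  [N]
hop 3: (3,3) @ cyc 18  [N]
hop 4: (3,4) @ cyc 23  [N]
hop 5: (3,5) @ cyc 28  [N]

path = [(3,0), (3,1), (3,2), (3,3), (3,4), (3,5)]
arrival = 28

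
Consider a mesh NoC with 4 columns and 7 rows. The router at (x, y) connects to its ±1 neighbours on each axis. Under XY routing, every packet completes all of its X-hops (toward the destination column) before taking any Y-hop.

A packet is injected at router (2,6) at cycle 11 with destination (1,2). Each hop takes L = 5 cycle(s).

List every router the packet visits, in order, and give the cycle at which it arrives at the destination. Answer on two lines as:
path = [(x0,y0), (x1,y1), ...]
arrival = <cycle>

  0. router=(2,6) cycle=11 (inject)
  1. router=(1,6) cycle=16 dir=W
  2. router=(1,5) cycle=21 dir=S
  3. router=(1,4) cycle=26 dir=S
  4. router=(1,3) cycle=31 dir=S
  5. router=(1,2) cycle=36 dir=S

path = [(2,6), (1,6), (1,5), (1,4), (1,3), (1,2)]
arrival = 36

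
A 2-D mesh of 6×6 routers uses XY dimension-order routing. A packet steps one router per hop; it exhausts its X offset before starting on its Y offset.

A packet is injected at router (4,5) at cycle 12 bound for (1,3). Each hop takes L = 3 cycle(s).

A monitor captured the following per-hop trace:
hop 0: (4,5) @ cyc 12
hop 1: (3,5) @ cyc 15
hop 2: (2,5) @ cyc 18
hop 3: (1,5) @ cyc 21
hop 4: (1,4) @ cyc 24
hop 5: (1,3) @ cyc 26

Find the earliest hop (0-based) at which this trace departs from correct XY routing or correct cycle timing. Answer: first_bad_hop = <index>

check 1→ d=(-1,0) cyc+3: ok
check 2→ d=(-1,0) cyc+3: ok
check 3→ d=(-1,0) cyc+3: ok
check 4→ d=(0,-1) cyc+3: ok
check 5→ d=(0,-1) cyc+2: BAD: Δcyc=2≠L

first_bad_hop = 5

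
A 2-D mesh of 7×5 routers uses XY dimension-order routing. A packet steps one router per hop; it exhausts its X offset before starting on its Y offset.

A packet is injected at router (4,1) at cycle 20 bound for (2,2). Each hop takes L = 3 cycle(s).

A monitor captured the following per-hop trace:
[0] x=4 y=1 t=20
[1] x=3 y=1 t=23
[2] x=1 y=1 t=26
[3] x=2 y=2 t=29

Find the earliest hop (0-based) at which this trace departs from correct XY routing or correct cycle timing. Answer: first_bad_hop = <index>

first_bad_hop = 2

[1] (-1,+0) / 3c ⇒ ok
[2] (-2,+0) / 3c ⇒ BAD: non-unit step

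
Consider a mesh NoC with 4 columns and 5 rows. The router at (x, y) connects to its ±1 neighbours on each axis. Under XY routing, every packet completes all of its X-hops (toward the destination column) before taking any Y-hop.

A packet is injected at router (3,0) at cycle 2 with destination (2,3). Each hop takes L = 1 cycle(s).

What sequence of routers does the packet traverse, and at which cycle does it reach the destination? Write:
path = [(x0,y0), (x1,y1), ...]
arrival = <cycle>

src (3,0)  cyc=2
W→(2,0)  cyc=3
N→(2,1)  cyc=4
N→(2,2)  cyc=5
N→(2,3)  cyc=6

path = [(3,0), (2,0), (2,1), (2,2), (2,3)]
arrival = 6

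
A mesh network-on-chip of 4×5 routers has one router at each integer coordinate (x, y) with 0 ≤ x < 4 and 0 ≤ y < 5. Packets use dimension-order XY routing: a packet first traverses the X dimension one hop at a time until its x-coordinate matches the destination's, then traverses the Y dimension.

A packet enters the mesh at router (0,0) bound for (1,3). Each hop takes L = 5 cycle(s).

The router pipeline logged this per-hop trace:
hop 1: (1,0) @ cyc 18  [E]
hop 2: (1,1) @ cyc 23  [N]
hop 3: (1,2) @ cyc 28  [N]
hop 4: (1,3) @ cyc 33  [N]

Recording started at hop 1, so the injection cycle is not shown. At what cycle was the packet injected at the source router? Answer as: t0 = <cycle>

At hop 1 the cycle is 18; in general cyc_k = t0 + kL.
Subtract one hop: t0 = 18 − 5 = 13.

t0 = 13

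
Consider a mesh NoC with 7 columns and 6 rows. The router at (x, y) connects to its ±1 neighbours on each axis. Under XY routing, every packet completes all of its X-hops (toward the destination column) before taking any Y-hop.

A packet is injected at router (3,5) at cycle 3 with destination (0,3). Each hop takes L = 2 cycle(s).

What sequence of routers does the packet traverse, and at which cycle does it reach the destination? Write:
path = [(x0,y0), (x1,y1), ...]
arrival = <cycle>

path = [(3,5), (2,5), (1,5), (0,5), (0,4), (0,3)]
arrival = 13

[0] x=3 y=5 t=3
[1] x=2 y=5 t=5 →W
[2] x=1 y=5 t=7 →W
[3] x=0 y=5 t=9 →W
[4] x=0 y=4 t=11 →S
[5] x=0 y=3 t=13 →S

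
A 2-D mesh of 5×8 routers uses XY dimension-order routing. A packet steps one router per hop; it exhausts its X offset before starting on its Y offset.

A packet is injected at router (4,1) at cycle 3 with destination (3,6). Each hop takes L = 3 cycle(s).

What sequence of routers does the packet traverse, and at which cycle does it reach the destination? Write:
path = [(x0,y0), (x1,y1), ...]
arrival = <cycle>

t=3: at (4,1)
t=6: at (3,1) after W
t=9: at (3,2) after N
t=12: at (3,3) after N
t=15: at (3,4) after N
t=18: at (3,5) after N
t=21: at (3,6) after N

path = [(4,1), (3,1), (3,2), (3,3), (3,4), (3,5), (3,6)]
arrival = 21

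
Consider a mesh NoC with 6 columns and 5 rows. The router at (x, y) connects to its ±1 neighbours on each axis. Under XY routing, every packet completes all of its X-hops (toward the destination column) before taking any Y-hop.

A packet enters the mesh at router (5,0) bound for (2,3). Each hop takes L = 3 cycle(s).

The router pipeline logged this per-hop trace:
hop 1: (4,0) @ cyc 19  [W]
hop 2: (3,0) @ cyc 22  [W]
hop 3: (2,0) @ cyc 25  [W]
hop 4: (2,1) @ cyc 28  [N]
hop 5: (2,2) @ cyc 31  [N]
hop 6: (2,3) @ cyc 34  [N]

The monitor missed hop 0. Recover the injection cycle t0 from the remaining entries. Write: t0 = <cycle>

Hop 1 reached at cycle 19; hop k is at t0 + k·L.
Subtract one hop: t0 = 19 − 3 = 16.

t0 = 16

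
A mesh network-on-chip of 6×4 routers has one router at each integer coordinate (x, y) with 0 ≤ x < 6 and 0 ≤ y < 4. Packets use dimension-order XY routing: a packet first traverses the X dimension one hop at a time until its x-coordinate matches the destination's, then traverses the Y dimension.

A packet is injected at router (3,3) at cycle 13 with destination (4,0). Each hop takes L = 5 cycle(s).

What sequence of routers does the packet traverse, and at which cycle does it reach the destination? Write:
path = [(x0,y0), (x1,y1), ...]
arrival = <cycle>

path = [(3,3), (4,3), (4,2), (4,1), (4,0)]
arrival = 33

[0] x=3 y=3 t=13
[1] x=4 y=3 t=18 →E
[2] x=4 y=2 t=23 →S
[3] x=4 y=1 t=28 →S
[4] x=4 y=0 t=33 →S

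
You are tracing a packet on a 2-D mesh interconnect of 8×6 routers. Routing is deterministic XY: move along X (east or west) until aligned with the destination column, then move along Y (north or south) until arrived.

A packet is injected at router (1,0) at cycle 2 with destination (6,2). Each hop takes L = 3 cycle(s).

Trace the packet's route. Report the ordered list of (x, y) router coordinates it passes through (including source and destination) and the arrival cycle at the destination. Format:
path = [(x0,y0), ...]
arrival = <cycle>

[0] x=1 y=0 t=2
[1] x=2 y=0 t=5 →E
[2] x=3 y=0 t=8 →E
[3] x=4 y=0 t=11 →E
[4] x=5 y=0 t=14 →E
[5] x=6 y=0 t=17 →E
[6] x=6 y=1 t=20 →N
[7] x=6 y=2 t=23 →N

path = [(1,0), (2,0), (3,0), (4,0), (5,0), (6,0), (6,1), (6,2)]
arrival = 23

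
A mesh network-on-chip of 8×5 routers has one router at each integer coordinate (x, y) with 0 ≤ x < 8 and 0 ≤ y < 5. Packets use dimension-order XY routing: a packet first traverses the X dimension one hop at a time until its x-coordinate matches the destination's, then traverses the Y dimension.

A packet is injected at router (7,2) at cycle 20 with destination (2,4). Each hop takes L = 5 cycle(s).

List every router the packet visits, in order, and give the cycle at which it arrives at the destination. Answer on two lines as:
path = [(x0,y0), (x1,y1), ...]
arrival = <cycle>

src (7,2)  cyc=20
W→(6,2)  cyc=25
W→(5,2)  cyc=30
W→(4,2)  cyc=35
W→(3,2)  cyc=40
W→(2,2)  cyc=45
N→(2,3)  cyc=50
N→(2,4)  cyc=55

path = [(7,2), (6,2), (5,2), (4,2), (3,2), (2,2), (2,3), (2,4)]
arrival = 55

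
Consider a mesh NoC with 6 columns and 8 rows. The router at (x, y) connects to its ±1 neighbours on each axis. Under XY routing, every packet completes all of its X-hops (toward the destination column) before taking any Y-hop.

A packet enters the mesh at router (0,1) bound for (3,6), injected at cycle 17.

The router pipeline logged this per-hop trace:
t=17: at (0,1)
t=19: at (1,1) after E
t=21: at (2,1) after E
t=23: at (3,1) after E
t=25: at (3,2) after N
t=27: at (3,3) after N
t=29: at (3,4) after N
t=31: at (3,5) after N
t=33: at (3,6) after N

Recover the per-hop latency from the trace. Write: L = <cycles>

Δcyc across hop 0→1: 19 − 17 = 2.
That increment is L by definition: L = 2.

L = 2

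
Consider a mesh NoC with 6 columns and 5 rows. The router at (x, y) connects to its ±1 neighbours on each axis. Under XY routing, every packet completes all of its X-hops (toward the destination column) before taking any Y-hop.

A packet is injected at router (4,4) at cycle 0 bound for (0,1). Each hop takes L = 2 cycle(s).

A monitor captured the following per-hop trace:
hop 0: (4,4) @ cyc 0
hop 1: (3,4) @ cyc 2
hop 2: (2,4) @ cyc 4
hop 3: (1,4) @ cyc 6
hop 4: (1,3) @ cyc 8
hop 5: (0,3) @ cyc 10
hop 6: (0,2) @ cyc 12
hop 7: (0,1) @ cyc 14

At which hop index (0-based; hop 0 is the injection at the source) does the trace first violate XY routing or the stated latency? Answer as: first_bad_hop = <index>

[1] (-1,+0) / 2c ⇒ ok
[2] (-1,+0) / 2c ⇒ ok
[3] (-1,+0) / 2c ⇒ ok
[4] (+0,-1) / 2c ⇒ BAD: Y-move but x=1≠0

first_bad_hop = 4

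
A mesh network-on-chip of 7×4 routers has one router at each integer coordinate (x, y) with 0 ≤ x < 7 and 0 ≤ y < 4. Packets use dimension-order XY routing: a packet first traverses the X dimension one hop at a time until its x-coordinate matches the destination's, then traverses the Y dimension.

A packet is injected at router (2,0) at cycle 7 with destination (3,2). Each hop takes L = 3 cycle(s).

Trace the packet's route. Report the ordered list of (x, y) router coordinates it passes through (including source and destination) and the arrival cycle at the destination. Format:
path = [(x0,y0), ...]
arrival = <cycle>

path = [(2,0), (3,0), (3,1), (3,2)]
arrival = 16

#0 — 2,0 | c7
#1 — 3,0 | c10 | E
#2 — 3,1 | c13 | N
#3 — 3,2 | c16 | N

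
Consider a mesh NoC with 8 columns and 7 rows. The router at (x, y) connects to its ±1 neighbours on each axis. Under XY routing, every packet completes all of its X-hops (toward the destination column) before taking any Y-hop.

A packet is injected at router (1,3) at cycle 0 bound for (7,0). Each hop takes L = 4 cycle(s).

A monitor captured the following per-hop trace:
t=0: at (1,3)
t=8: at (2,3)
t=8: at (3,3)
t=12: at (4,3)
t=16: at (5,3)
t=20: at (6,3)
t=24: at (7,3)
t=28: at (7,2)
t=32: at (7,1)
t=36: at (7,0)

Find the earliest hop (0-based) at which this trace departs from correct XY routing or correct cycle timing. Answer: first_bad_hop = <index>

first_bad_hop = 1

check 1→ d=(1,0) cyc+8: BAD: Δcyc=8≠L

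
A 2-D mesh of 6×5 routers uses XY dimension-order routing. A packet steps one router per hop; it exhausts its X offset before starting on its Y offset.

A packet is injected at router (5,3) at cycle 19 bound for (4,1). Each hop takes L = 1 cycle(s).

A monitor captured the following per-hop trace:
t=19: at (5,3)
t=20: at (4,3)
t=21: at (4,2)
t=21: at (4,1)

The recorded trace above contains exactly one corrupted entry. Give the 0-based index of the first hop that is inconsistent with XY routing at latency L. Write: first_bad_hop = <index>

first_bad_hop = 3

check 1→ d=(-1,0) cyc+1: ok
check 2→ d=(0,-1) cyc+1: ok
check 3→ d=(0,-1) cyc+0: BAD: Δcyc=0≠L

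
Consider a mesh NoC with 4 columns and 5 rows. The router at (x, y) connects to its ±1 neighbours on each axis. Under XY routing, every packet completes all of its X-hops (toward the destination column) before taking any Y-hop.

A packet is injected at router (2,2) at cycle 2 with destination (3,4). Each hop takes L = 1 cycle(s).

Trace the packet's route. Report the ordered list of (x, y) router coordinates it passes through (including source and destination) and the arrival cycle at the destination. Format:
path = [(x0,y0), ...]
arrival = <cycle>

path = [(2,2), (3,2), (3,3), (3,4)]
arrival = 5

hop 0: (2,2) @ cyc 2
hop 1: (3,2) @ cyc 3  [E]
hop 2: (3,3) @ cyc 4  [N]
hop 3: (3,4) @ cyc 5  [N]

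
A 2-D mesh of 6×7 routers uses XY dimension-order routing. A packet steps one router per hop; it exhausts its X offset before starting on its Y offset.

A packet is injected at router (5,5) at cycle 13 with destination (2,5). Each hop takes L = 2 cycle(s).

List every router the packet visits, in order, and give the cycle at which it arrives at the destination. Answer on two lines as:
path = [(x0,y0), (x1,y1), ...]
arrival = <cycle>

path = [(5,5), (4,5), (3,5), (2,5)]
arrival = 19

#0 — 5,5 | c13
#1 — 4,5 | c15 | W
#2 — 3,5 | c17 | W
#3 — 2,5 | c19 | W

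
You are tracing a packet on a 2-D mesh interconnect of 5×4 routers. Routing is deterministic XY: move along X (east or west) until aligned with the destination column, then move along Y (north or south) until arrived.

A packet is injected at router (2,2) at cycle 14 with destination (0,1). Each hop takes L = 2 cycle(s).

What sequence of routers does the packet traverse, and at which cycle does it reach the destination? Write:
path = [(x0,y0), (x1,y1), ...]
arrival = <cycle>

path = [(2,2), (1,2), (0,2), (0,1)]
arrival = 20

  0. router=(2,2) cycle=14 (inject)
  1. router=(1,2) cycle=16 dir=W
  2. router=(0,2) cycle=18 dir=W
  3. router=(0,1) cycle=20 dir=S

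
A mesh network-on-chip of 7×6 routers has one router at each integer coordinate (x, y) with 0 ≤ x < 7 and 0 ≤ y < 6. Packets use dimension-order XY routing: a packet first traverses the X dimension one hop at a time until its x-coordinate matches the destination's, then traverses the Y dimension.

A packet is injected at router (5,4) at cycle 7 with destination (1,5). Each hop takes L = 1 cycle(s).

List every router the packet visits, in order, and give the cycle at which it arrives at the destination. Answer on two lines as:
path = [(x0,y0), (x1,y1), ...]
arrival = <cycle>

path = [(5,4), (4,4), (3,4), (2,4), (1,4), (1,5)]
arrival = 12

  0. router=(5,4) cycle=7 (inject)
  1. router=(4,4) cycle=8 dir=W
  2. router=(3,4) cycle=9 dir=W
  3. router=(2,4) cycle=10 dir=W
  4. router=(1,4) cycle=11 dir=W
  5. router=(1,5) cycle=12 dir=N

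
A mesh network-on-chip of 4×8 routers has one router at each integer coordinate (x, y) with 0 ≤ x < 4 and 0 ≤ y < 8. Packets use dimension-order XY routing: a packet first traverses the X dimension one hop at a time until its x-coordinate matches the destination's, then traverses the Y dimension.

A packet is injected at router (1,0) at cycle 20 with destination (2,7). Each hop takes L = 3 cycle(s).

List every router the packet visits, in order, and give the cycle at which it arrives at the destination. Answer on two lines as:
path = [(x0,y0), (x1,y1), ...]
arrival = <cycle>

path = [(1,0), (2,0), (2,1), (2,2), (2,3), (2,4), (2,5), (2,6), (2,7)]
arrival = 44

src (1,0)  cyc=20
E→(2,0)  cyc=23
N→(2,1)  cyc=26
N→(2,2)  cyc=29
N→(2,3)  cyc=32
N→(2,4)  cyc=35
N→(2,5)  cyc=38
N→(2,6)  cyc=41
N→(2,7)  cyc=44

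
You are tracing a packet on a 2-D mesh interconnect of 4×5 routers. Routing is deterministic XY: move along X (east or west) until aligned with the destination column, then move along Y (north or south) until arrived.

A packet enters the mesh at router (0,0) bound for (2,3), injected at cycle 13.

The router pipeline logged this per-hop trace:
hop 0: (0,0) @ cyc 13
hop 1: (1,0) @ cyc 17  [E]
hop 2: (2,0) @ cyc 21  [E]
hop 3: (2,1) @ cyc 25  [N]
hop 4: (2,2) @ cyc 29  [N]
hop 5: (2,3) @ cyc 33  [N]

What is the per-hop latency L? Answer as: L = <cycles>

From hop 0 (13) to hop 1 (17): +4 cycles.
Per-hop latency L = Δcyc = 4.

L = 4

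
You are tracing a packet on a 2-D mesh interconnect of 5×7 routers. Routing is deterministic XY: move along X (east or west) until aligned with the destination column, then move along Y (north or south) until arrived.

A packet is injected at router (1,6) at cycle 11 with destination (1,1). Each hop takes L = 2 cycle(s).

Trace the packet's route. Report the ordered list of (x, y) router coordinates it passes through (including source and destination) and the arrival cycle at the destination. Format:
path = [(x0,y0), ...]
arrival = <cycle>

#0 — 1,6 | c11
#1 — 1,5 | c13 | S
#2 — 1,4 | c15 | S
#3 — 1,3 | c17 | S
#4 — 1,2 | c19 | S
#5 — 1,1 | c21 | S

path = [(1,6), (1,5), (1,4), (1,3), (1,2), (1,1)]
arrival = 21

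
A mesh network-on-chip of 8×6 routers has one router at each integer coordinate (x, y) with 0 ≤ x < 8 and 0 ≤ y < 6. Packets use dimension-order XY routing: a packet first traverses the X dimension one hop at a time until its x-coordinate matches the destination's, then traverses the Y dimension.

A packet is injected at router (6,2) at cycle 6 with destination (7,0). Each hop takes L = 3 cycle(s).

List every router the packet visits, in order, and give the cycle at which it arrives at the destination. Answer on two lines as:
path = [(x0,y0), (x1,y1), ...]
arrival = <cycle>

path = [(6,2), (7,2), (7,1), (7,0)]
arrival = 15

src (6,2)  cyc=6
E→(7,2)  cyc=9
S→(7,1)  cyc=12
S→(7,0)  cyc=15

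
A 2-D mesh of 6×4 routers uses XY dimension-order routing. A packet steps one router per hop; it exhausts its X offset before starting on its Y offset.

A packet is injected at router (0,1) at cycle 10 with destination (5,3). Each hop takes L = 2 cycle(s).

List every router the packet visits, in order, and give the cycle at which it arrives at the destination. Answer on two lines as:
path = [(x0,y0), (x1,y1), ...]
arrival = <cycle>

path = [(0,1), (1,1), (2,1), (3,1), (4,1), (5,1), (5,2), (5,3)]
arrival = 24

#0 — 0,1 | c10
#1 — 1,1 | c12 | E
#2 — 2,1 | c14 | E
#3 — 3,1 | c16 | E
#4 — 4,1 | c18 | E
#5 — 5,1 | c20 | E
#6 — 5,2 | c22 | N
#7 — 5,3 | c24 | N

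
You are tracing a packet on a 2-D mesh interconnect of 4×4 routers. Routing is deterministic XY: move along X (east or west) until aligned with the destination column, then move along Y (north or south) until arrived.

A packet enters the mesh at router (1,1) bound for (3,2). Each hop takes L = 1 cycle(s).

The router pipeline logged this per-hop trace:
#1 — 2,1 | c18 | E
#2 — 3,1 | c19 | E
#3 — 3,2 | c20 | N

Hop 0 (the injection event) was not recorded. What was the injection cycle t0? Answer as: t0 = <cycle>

At hop 1 the cycle is 18; in general cyc_k = t0 + kL.
Therefore t0 = 18 − L = 17.

t0 = 17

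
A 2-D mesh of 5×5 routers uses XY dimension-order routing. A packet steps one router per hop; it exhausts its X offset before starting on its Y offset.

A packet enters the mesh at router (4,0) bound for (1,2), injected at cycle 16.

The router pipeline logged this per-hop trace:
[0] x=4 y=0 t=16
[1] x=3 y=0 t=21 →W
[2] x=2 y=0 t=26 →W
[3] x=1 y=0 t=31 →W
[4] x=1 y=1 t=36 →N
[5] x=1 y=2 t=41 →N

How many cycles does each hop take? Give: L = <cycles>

From hop 0 (16) to hop 1 (21): +5 cycles.
One hop costs L cycles, so L = 5.

L = 5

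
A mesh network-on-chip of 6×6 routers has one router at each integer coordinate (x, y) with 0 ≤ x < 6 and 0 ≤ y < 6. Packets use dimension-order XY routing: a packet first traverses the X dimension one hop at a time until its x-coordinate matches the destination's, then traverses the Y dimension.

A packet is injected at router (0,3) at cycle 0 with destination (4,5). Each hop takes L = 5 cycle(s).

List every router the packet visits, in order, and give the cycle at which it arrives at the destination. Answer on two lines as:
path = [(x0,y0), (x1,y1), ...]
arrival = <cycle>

[0] x=0 y=3 t=0
[1] x=1 y=3 t=5 →E
[2] x=2 y=3 t=10 →E
[3] x=3 y=3 t=15 →E
[4] x=4 y=3 t=20 →E
[5] x=4 y=4 t=25 →N
[6] x=4 y=5 t=30 →N

path = [(0,3), (1,3), (2,3), (3,3), (4,3), (4,4), (4,5)]
arrival = 30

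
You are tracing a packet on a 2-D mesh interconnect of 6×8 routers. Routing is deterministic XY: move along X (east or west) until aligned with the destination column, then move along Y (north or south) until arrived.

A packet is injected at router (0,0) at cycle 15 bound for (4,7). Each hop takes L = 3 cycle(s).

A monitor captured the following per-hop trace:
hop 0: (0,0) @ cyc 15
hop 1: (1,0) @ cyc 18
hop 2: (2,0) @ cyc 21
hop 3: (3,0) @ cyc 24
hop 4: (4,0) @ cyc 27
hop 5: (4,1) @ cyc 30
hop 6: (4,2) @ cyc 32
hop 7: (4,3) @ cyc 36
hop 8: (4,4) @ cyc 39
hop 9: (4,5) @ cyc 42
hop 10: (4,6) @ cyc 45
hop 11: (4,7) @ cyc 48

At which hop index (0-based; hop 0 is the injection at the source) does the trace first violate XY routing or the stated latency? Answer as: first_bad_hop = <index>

first_bad_hop = 6

  1: Δx=+1 Δy=+0 Δt=3 [ok]
  2: Δx=+1 Δy=+0 Δt=3 [ok]
  3: Δx=+1 Δy=+0 Δt=3 [ok]
  4: Δx=+1 Δy=+0 Δt=3 [ok]
  5: Δx=+0 Δy=+1 Δt=3 [ok]
  6: Δx=+0 Δy=+1 Δt=2 [BAD: Δcyc=2≠L]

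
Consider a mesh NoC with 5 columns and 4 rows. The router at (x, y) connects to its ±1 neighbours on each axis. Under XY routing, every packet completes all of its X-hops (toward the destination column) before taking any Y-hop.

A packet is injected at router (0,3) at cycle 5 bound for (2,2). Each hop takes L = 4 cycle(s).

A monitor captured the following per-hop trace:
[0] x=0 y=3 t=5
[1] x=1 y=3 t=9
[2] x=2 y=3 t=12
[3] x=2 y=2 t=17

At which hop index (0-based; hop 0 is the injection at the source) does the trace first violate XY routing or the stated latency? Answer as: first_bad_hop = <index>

first_bad_hop = 2

[1] (+1,+0) / 4c ⇒ ok
[2] (+1,+0) / 3c ⇒ BAD: Δcyc=3≠L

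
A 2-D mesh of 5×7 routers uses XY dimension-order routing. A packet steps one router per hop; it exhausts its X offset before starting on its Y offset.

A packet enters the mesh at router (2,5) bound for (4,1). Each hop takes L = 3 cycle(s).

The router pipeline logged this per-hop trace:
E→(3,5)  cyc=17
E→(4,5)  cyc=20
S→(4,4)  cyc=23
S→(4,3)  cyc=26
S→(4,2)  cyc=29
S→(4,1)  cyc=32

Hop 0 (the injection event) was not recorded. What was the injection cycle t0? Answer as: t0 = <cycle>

t0 = 14

cyc[1] = 17 and cyc[k] = t0 + k·L for every k.
Subtract one hop: t0 = 17 − 3 = 14.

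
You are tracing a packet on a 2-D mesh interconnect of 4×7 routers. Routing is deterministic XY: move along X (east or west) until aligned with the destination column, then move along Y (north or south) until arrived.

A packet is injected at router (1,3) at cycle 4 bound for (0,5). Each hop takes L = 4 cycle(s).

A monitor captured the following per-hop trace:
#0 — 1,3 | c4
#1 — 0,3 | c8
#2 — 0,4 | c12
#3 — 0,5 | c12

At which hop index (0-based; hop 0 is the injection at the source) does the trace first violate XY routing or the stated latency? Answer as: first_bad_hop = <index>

first_bad_hop = 3

  1: Δx=-1 Δy=+0 Δt=4 [ok]
  2: Δx=+0 Δy=+1 Δt=4 [ok]
  3: Δx=+0 Δy=+1 Δt=0 [BAD: Δcyc=0≠L]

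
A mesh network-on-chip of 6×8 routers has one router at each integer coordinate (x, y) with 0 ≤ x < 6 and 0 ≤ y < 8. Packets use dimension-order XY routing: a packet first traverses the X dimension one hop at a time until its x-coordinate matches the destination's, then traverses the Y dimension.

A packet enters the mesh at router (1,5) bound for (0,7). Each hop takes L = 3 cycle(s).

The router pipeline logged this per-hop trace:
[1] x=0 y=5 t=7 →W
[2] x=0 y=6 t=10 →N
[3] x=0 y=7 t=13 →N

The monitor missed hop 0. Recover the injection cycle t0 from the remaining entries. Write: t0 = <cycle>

t0 = 4

Hop 1 reached at cycle 7; hop k is at t0 + k·L.
So t0 = 7 − 1·3 = 4.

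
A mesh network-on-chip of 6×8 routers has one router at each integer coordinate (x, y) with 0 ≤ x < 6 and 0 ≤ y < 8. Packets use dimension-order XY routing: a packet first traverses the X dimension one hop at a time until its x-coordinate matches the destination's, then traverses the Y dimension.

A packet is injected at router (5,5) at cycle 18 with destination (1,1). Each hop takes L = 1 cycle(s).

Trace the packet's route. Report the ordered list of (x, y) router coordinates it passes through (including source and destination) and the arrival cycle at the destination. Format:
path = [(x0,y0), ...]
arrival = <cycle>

path = [(5,5), (4,5), (3,5), (2,5), (1,5), (1,4), (1,3), (1,2), (1,1)]
arrival = 26

t=18: at (5,5)
t=19: at (4,5) after W
t=20: at (3,5) after W
t=21: at (2,5) after W
t=22: at (1,5) after W
t=23: at (1,4) after S
t=24: at (1,3) after S
t=25: at (1,2) after S
t=26: at (1,1) after S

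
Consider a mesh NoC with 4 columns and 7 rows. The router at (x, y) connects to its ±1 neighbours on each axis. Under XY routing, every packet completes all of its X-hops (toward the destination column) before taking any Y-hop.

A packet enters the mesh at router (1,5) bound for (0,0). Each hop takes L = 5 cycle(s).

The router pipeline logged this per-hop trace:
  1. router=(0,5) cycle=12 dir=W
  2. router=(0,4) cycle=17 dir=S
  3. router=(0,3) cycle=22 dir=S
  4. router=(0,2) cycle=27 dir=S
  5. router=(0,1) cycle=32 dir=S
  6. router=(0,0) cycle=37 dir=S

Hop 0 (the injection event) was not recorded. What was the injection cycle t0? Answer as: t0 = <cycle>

t0 = 7

The first recorded entry is hop 1 at cycle 12.
t0 = cyc[1] − L = 12 − 5 = 7.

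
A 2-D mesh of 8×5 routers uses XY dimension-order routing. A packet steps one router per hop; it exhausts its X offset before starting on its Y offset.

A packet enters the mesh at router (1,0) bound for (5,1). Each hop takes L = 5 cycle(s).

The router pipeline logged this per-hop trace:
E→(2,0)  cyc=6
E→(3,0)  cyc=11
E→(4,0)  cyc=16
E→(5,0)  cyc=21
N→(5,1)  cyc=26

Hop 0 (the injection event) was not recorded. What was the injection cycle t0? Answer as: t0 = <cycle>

At hop 1 the cycle is 6; in general cyc_k = t0 + kL.
So t0 = 6 − 1·5 = 1.

t0 = 1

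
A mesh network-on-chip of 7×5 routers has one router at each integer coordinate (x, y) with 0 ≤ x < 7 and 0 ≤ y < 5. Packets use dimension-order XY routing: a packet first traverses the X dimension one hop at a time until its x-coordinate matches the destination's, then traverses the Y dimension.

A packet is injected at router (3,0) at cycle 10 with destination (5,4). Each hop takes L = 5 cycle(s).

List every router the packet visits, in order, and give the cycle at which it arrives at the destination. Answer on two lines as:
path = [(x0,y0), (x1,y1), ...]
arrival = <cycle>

path = [(3,0), (4,0), (5,0), (5,1), (5,2), (5,3), (5,4)]
arrival = 40

  0. router=(3,0) cycle=10 (inject)
  1. router=(4,0) cycle=15 dir=E
  2. router=(5,0) cycle=20 dir=E
  3. router=(5,1) cycle=25 dir=N
  4. router=(5,2) cycle=30 dir=N
  5. router=(5,3) cycle=35 dir=N
  6. router=(5,4) cycle=40 dir=N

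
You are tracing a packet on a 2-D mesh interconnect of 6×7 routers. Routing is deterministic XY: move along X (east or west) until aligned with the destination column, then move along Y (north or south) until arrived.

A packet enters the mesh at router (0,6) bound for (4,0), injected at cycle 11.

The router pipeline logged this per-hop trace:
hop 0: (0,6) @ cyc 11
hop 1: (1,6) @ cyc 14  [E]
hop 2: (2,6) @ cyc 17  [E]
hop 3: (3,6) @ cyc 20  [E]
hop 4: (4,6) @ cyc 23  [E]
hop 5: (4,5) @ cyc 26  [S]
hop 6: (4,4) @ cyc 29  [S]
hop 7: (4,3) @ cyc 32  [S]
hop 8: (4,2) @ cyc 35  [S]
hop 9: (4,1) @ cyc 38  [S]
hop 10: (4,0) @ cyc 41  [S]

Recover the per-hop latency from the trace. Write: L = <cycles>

L = 3

Δcyc across hop 0→1: 14 − 11 = 3.
That increment is L by definition: L = 3.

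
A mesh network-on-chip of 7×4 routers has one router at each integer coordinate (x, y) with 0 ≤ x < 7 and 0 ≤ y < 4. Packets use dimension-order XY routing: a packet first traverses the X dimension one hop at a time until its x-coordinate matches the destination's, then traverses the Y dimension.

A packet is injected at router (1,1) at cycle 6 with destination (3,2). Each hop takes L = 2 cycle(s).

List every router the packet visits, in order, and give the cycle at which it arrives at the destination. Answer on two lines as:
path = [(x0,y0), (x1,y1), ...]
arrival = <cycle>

path = [(1,1), (2,1), (3,1), (3,2)]
arrival = 12

hop 0: (1,1) @ cyc 6
hop 1: (2,1) @ cyc 8  [E]
hop 2: (3,1) @ cyc 10  [E]
hop 3: (3,2) @ cyc 12  [N]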